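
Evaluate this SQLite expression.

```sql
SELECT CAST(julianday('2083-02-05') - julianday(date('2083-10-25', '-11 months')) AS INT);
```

72

Adding -11 months to 2083-10-25 gives 2082-11-25.
5 days remain in November 2082 after the 25th (30 − 25).
December 2082: 31 days.
January 2083: 31 days.
Then 5 days into February 2083.
Total: 5 + 31 + 31 + 5 = 72.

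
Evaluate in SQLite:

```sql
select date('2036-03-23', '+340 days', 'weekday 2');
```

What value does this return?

2037-03-03

Applying '+340 days' to 2036-03-23: counting 340 days forward gives 2037-02-26.
`weekday 2` advances to the next Tuesday; 2037-02-26 is a Thursday, so it moves forward to 2037-03-03.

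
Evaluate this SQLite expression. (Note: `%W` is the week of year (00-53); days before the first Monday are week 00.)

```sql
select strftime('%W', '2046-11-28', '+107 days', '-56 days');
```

First apply '+107 days', '-56 days': 2046-11-28 → 2047-01-18.
2047-01-18 is a Friday. SQLite's %W counts Mondays since the year started; the result is 02.

02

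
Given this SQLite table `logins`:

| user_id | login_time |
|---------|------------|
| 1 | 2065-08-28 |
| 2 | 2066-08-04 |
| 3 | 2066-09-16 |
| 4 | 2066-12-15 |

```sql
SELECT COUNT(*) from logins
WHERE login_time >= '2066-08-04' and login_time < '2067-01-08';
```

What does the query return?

Rows in [2066-08-04, 2067-01-08): 2066-08-04, 2066-09-16, 2066-12-15 → 3 rows.

3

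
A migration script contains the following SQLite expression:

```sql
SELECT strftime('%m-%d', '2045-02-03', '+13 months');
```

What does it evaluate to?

First apply '+13 months': 2045-02-03 → 2046-03-03.
`%m-%d` extracts the month-day: 03-03.

03-03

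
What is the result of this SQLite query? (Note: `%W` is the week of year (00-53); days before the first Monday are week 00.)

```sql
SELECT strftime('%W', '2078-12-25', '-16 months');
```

34

First apply '-16 months': 2078-12-25 → 2077-08-25.
2077-08-25 is a Wednesday. SQLite's %W counts Mondays since the year started; the result is 34.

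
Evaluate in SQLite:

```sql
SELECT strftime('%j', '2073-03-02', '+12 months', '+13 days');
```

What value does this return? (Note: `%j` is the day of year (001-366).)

074

First apply '+12 months', '+13 days': 2073-03-02 → 2074-03-15.
Day-of-year for 2074-03-15: days since 2074-01-01 inclusive = 74, zero-padded to 074.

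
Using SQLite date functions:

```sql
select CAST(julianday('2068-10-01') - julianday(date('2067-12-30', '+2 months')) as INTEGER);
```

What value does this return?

214

Adding +2 months to 2067-12-30 targets 2068-02-30. February 2068 has only 29 days, so SQLite normalizes the 1-day overflow forward to 2068-03-01.
30 days remain in March 2068 after the 1st (31 − 1).
Full months from April 2068 through September 2068 contribute their day counts.
Then 1 day into October 2068.
Total: 30 + 30 + 31 + 30 + 31 + 31 + 30 + 1 = 214.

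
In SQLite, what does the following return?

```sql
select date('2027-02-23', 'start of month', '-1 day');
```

2027-01-31

`start of month` rewinds 2027-02-23 to 2027-02-01.
Going back 1 day from 2027-02-01 reaches 2027-01-31 (last day of January, 31 days).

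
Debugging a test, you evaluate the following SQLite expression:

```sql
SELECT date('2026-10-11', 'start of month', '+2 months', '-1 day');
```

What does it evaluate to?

`start of month` rewinds 2026-10-11 to 2026-10-01.
Adding +2 months to 2026-10-01 gives 2026-12-01.
Going back 1 day from 2026-12-01 reaches 2026-11-30 (last day of November, 30 days).

2026-11-30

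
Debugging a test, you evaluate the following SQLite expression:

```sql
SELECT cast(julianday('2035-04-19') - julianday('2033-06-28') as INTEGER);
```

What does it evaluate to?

660

2 days remain in June 2033 after the 28th (30 − 28).
Full months from July 2033 through March 2035 contribute their day counts.
Then 19 days into April 2035.
Total: 2 + 31 + 31 + 30 + 31 + 30 + 31 + 31 + 28 + 31 + 30 + 31 + 30 + 31 + 31 + 30 + 31 + 30 + 31 + 31 + 28 + 31 + 19 = 660.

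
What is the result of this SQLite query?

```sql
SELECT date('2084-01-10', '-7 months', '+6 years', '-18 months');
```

Adding -7 months to 2084-01-10 gives 2083-06-10.
Adding +6 years to 2083-06-10 gives 2089-06-10.
Adding -18 months to 2089-06-10 gives 2087-12-10.

2087-12-10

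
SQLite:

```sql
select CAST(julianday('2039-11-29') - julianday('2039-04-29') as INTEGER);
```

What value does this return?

1 day remains in April 2039 after the 29th (30 − 29).
Full months from May 2039 through October 2039 contribute their day counts.
Then 29 days into November 2039.
Total: 1 + 31 + 30 + 31 + 31 + 30 + 31 + 29 = 214.

214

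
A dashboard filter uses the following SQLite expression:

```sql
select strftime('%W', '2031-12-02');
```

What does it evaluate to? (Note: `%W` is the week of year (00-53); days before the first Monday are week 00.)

48

2031-12-02 is a Tuesday. SQLite's %W counts Mondays since the year started; the result is 48.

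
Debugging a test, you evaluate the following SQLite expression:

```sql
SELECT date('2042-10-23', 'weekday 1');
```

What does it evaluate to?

2042-10-27

`weekday 1` advances to the next Monday; 2042-10-23 is a Thursday, so it moves forward to 2042-10-27.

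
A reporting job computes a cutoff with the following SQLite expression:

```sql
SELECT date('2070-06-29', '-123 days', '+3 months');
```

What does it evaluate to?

Applying '-123 days' to 2070-06-29: counting 123 days back gives 2070-02-26.
Adding +3 months to 2070-02-26 gives 2070-05-26.

2070-05-26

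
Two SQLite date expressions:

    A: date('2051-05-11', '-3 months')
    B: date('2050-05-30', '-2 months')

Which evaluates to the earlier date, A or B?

A = 2051-02-11.
B = 2050-03-30.
B is earlier.

B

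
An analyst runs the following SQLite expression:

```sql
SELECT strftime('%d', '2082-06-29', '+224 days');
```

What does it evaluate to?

08

First apply '+224 days': 2082-06-29 → 2083-02-08.
`%d` extracts the 2-digit day of month: 08.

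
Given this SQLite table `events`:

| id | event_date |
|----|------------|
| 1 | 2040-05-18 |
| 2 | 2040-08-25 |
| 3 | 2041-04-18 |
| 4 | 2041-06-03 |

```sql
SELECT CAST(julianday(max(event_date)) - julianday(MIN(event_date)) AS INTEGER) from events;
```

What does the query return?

381

MIN = 2040-05-18, MAX = 2041-06-03.
13 days remain in May 2040 after the 18th (31 − 18).
Full months from June 2040 through May 2041 contribute their day counts.
Then 3 days into June 2041.
Total: 13 + 30 + 31 + 31 + 30 + 31 + 30 + 31 + 31 + 28 + 31 + 30 + 31 + 3 = 381.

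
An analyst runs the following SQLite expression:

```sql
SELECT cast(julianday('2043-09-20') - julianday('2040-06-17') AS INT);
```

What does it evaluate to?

1190

13 days remain in June 2040 after the 17th (30 − 17).
Full months from July 2040 through August 2043 contribute their day counts.
Then 20 days into September 2043.
Total: 13 + 31 + 31 + 30 + 31 + 30 + 31 + 31 + 28 + 31 + 30 + 31 + 30 + 31 + 31 + 30 + 31 + 30 + 31 + 31 + 28 + 31 + 30 + 31 + 30 + 31 + 31 + 30 + 31 + 30 + 31 + 31 + 28 + 31 + 30 + 31 + 30 + 31 + 31 + 20 = 1190.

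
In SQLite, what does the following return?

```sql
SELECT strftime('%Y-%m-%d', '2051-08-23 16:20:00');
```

2051-08-23

`%Y-%m-%d` extracts the ISO date: 2051-08-23.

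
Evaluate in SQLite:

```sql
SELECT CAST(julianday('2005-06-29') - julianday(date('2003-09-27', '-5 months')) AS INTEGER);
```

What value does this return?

Adding -5 months to 2003-09-27 gives 2003-04-27.
3 days remain in April 2003 after the 27th (30 − 27).
Full months from May 2003 through May 2005 contribute their day counts.
Then 29 days into June 2005.
Total: 3 + 31 + 30 + 31 + 31 + 30 + 31 + 30 + 31 + 31 + 29 + 31 + 30 + 31 + 30 + 31 + 31 + 30 + 31 + 30 + 31 + 31 + 28 + 31 + 30 + 31 + 29 = 794.

794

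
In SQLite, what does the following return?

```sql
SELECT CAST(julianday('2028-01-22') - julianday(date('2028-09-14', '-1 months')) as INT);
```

Adding -1 month to 2028-09-14 gives 2028-08-14.
9 days remain in January 2028 after the 22nd (31 − 22).
Full months from February 2028 through July 2028 contribute their day counts.
Then 14 days into August 2028.
Total: 9 + 29 + 31 + 30 + 31 + 30 + 31 + 14 = 205.
The subtraction is earlier − later, so the result is −205 → -205.

-205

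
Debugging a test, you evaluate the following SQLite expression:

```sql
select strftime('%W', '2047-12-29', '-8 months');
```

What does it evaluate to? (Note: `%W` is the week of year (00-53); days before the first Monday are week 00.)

First apply '-8 months': 2047-12-29 → 2047-04-29.
2047-04-29 is a Monday. SQLite's %W counts Mondays since the year started; the result is 17.

17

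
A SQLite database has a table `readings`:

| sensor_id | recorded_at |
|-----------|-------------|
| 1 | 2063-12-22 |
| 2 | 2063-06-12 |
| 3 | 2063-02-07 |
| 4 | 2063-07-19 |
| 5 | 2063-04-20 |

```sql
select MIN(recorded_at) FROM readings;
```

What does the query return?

MIN over {2063-02-07, 2063-04-20, 2063-06-12, 2063-07-19, 2063-12-22}.

2063-02-07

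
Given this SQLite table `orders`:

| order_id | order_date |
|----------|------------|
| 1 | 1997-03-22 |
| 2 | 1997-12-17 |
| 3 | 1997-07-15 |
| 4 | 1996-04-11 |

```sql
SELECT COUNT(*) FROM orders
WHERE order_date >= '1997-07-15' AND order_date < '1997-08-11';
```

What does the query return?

Rows in [1997-07-15, 1997-08-11): 1997-07-15 → 1 row.

1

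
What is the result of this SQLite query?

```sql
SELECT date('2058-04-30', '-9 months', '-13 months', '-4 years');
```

2052-06-30

Adding -9 months to 2058-04-30 gives 2057-07-30.
Adding -13 months to 2057-07-30 gives 2056-06-30.
Adding -4 years to 2056-06-30 gives 2052-06-30.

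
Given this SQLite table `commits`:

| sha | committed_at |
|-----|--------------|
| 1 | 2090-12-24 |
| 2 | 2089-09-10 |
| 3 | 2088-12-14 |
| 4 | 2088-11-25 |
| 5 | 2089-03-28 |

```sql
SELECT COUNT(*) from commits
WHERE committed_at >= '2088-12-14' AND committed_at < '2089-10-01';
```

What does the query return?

3

Rows in [2088-12-14, 2089-10-01): 2089-09-10, 2088-12-14, 2089-03-28 → 3 rows.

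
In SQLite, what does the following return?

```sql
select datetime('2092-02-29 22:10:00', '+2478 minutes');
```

2092-03-02 15:28:00

2478 minutes = 41h 18m; +2478 minutes from 2092-02-29 22:10:00 is 2092-03-02 15:28:00 (crosses midnight).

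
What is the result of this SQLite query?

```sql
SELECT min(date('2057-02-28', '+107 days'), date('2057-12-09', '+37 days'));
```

date('2057-02-28', '+107 days') → 2057-06-15.
date('2057-12-09', '+37 days') → 2058-01-15.
Earlier of the two is 2057-06-15.

2057-06-15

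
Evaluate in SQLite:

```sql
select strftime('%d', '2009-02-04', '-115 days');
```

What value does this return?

12

First apply '-115 days': 2009-02-04 → 2008-10-12.
`%d` extracts the 2-digit day of month: 12.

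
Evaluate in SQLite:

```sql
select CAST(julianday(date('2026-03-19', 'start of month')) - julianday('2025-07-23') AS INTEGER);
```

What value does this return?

`start of month` rewinds 2026-03-19 to 2026-03-01.
8 days remain in July 2025 after the 23rd (31 − 23).
Full months from August 2025 through February 2026 contribute their day counts.
Then 1 day into March 2026.
Total: 8 + 31 + 30 + 31 + 30 + 31 + 31 + 28 + 1 = 221.

221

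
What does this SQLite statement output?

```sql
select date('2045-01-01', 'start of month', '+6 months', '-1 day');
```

2045-06-30

`start of month` rewinds 2045-01-01 to 2045-01-01.
Adding +6 months to 2045-01-01 gives 2045-07-01.
Going back 1 day from 2045-07-01 reaches 2045-06-30 (last day of June, 30 days).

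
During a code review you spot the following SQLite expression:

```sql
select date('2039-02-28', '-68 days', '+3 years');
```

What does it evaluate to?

2041-12-22

Applying '-68 days' to 2039-02-28: counting 68 days back gives 2038-12-22.
Adding +3 years to 2038-12-22 gives 2041-12-22.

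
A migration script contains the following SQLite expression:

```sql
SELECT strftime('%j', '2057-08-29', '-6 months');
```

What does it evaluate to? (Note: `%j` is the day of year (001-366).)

060

First apply '-6 months': 2057-08-29 → 2057-03-01.
Day-of-year for 2057-03-01: days since 2057-01-01 inclusive = 60, zero-padded to 060.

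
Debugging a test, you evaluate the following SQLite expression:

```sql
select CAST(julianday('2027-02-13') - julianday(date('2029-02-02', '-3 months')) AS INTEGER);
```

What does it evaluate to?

-628

Adding -3 months to 2029-02-02 gives 2028-11-02.
15 days remain in February 2027 after the 13th (28 − 13).
Full months from March 2027 through October 2028 contribute their day counts.
Then 2 days into November 2028.
Total: 15 + 31 + 30 + 31 + 30 + 31 + 31 + 30 + 31 + 30 + 31 + 31 + 29 + 31 + 30 + 31 + 30 + 31 + 31 + 30 + 31 + 2 = 628.
The subtraction is earlier − later, so the result is −628 → -628.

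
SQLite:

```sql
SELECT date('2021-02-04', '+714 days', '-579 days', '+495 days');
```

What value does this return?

2022-10-27

Applying '+714 days' to 2021-02-04: counting 714 days forward gives 2023-01-19.
Applying '-579 days' to 2023-01-19: counting 579 days back gives 2021-06-19.
Applying '+495 days' to 2021-06-19: counting 495 days forward gives 2022-10-27.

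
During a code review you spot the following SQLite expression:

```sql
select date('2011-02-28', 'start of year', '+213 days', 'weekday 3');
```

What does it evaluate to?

`start of year` rewinds 2011-02-28 to 2011-01-01.
Applying '+213 days' to 2011-01-01: counting 213 days forward gives 2011-08-02.
`weekday 3` advances to the next Wednesday; 2011-08-02 is a Tuesday, so it moves forward to 2011-08-03.

2011-08-03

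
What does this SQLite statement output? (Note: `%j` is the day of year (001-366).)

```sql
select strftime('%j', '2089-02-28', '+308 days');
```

002

First apply '+308 days': 2089-02-28 → 2090-01-02.
Day-of-year for 2090-01-02: days since 2090-01-01 inclusive = 2, zero-padded to 002.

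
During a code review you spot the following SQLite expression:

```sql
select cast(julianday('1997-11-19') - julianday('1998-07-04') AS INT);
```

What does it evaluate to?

-227

11 days remain in November 1997 after the 19th (30 − 19).
Full months from December 1997 through June 1998 contribute their day counts.
Then 4 days into July 1998.
Total: 11 + 31 + 31 + 28 + 31 + 30 + 31 + 30 + 4 = 227.
The subtraction is earlier − later, so the result is −227 → -227.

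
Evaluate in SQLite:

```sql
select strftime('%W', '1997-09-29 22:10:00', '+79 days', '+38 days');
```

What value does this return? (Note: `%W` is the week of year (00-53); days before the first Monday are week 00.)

First apply '+79 days', '+38 days': 1997-09-29 22:10:00 → 1998-01-24 22:10:00.
1998-01-24 is a Saturday. SQLite's %W counts Mondays since the year started; the result is 03.

03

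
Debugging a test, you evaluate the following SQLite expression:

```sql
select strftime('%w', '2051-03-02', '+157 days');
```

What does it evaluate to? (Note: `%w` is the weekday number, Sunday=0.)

0

First apply '+157 days': 2051-03-02 → 2051-08-06.
2051-08-06 is a Sunday; with Sunday=0 that is 0.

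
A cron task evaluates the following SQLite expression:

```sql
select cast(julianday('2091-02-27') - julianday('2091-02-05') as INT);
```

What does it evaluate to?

22

Both dates are in February 2091: 27 − 5 = 22.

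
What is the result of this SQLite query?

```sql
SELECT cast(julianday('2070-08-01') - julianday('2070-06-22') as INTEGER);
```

40

8 days remain in June 2070 after the 22nd (30 − 22).
July 2070: 31 days.
Then 1 day into August 2070.
Total: 8 + 31 + 1 = 40.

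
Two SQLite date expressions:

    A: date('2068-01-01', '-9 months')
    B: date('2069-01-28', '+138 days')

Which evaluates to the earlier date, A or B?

A = 2067-04-01.
B = 2069-06-15.
A is earlier.

A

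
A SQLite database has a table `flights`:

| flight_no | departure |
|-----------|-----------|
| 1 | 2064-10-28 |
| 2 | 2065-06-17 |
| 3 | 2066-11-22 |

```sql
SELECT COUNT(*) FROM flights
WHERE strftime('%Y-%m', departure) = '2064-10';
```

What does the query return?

Rows with year-month 2064-10: 2064-10-28 → 1.

1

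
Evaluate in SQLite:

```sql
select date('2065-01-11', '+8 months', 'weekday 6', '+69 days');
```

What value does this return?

Adding +8 months to 2065-01-11 gives 2065-09-11.
`weekday 6` advances to the next Saturday; 2065-09-11 is a Friday, so it moves forward to 2065-09-12.
Applying '+69 days' to 2065-09-12: counting 69 days forward gives 2065-11-20.

2065-11-20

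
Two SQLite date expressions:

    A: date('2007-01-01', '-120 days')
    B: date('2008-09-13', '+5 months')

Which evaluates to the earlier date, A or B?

A

A = 2006-09-03.
B = 2009-02-13.
A is earlier.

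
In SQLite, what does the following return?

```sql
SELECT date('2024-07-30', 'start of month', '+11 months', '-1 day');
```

2025-05-31

`start of month` rewinds 2024-07-30 to 2024-07-01.
Adding +11 months to 2024-07-01 gives 2025-06-01.
Going back 1 day from 2025-06-01 reaches 2025-05-31 (last day of May, 31 days).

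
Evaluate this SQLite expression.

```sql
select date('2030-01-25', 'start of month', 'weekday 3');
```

`start of month` rewinds 2030-01-25 to 2030-01-01.
`weekday 3` advances to the next Wednesday; 2030-01-01 is a Tuesday, so it moves forward to 2030-01-02.

2030-01-02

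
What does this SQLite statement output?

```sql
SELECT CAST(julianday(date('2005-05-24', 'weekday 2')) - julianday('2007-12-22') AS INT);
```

`weekday 2` advances to the next Tuesday; 2005-05-24 is already a Tuesday, so it stays at 2005-05-24.
7 days remain in May 2005 after the 24th (31 − 24).
Full months from June 2005 through November 2007 contribute their day counts.
Then 22 days into December 2007.
Total: 7 + 30 + 31 + 31 + 30 + 31 + 30 + 31 + 31 + 28 + 31 + 30 + 31 + 30 + 31 + 31 + 30 + 31 + 30 + 31 + 31 + 28 + 31 + 30 + 31 + 30 + 31 + 31 + 30 + 31 + 30 + 22 = 942.
The subtraction is earlier − later, so the result is −942 → -942.

-942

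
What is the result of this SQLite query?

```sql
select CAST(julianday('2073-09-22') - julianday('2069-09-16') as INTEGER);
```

14 days remain in September 2069 after the 16th (30 − 16).
Full months from October 2069 through August 2073 contribute their day counts.
Then 22 days into September 2073.
Total: 14 + 31 + 30 + 31 + 31 + 28 + 31 + 30 + 31 + 30 + 31 + 31 + 30 + 31 + 30 + 31 + 31 + 28 + 31 + 30 + 31 + 30 + 31 + 31 + 30 + 31 + 30 + 31 + 31 + 29 + 31 + 30 + 31 + 30 + 31 + 31 + 30 + 31 + 30 + 31 + 31 + 28 + 31 + 30 + 31 + 30 + 31 + 31 + 22 = 1467.

1467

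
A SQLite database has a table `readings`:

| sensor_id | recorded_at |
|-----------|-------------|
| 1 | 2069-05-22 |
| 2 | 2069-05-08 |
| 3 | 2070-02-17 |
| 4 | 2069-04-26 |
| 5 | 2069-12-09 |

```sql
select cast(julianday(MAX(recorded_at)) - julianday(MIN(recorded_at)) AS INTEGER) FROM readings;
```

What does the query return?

297

MIN = 2069-04-26, MAX = 2070-02-17.
4 days remain in April 2069 after the 26th (30 − 26).
Full months from May 2069 through January 2070 contribute their day counts.
Then 17 days into February 2070.
Total: 4 + 31 + 30 + 31 + 31 + 30 + 31 + 30 + 31 + 31 + 17 = 297.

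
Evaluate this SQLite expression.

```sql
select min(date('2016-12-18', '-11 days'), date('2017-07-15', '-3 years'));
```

date('2016-12-18', '-11 days') → 2016-12-07.
date('2017-07-15', '-3 years') → 2014-07-15.
Earlier of the two is 2014-07-15.

2014-07-15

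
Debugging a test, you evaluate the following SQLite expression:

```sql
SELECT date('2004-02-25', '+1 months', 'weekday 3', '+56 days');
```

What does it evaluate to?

2004-05-26

Adding +1 month to 2004-02-25 gives 2004-03-25.
`weekday 3` advances to the next Wednesday; 2004-03-25 is a Thursday, so it moves forward to 2004-03-31.
Applying '+56 days' to 2004-03-31: counting 56 days forward gives 2004-05-26.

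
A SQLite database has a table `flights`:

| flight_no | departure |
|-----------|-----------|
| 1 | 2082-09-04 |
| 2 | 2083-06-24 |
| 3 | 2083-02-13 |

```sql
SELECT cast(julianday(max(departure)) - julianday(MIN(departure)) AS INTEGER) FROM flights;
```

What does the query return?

MIN = 2082-09-04, MAX = 2083-06-24.
26 days remain in September 2082 after the 4th (30 − 4).
Full months from October 2082 through May 2083 contribute their day counts.
Then 24 days into June 2083.
Total: 26 + 31 + 30 + 31 + 31 + 28 + 31 + 30 + 31 + 24 = 293.

293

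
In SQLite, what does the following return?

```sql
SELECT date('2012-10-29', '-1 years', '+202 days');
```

2012-05-18

Adding -1 year to 2012-10-29 gives 2011-10-29.
Applying '+202 days' to 2011-10-29: counting 202 days forward gives 2012-05-18.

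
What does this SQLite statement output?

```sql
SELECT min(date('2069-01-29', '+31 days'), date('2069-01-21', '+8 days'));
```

2069-01-29

date('2069-01-29', '+31 days') → 2069-03-01.
date('2069-01-21', '+8 days') → 2069-01-29.
Earlier of the two is 2069-01-29.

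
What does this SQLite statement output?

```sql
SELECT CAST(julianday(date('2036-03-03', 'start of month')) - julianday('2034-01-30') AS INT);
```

761

`start of month` rewinds 2036-03-03 to 2036-03-01.
1 day remains in January 2034 after the 30th (31 − 30).
Full months from February 2034 through February 2036 contribute their day counts.
Then 1 day into March 2036.
Total: 1 + 28 + 31 + 30 + 31 + 30 + 31 + 31 + 30 + 31 + 30 + 31 + 31 + 28 + 31 + 30 + 31 + 30 + 31 + 31 + 30 + 31 + 30 + 31 + 31 + 29 + 1 = 761.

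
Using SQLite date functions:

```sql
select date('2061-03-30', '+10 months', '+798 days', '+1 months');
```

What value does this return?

2064-05-07

Adding +10 months to 2061-03-30 gives 2062-01-30.
Applying '+798 days' to 2062-01-30: counting 798 days forward gives 2064-04-07.
Adding +1 month to 2064-04-07 gives 2064-05-07.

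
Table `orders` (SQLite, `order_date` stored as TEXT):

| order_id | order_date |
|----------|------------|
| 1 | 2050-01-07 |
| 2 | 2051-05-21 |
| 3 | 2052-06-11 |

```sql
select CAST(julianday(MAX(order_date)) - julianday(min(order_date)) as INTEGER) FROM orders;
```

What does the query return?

886

MIN = 2050-01-07, MAX = 2052-06-11.
24 days remain in January 2050 after the 7th (31 − 7).
Full months from February 2050 through May 2052 contribute their day counts.
Then 11 days into June 2052.
Total: 24 + 28 + 31 + 30 + 31 + 30 + 31 + 31 + 30 + 31 + 30 + 31 + 31 + 28 + 31 + 30 + 31 + 30 + 31 + 31 + 30 + 31 + 30 + 31 + 31 + 29 + 31 + 30 + 31 + 11 = 886.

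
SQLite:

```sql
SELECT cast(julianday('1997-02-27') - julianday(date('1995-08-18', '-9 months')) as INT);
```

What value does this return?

Adding -9 months to 1995-08-18 gives 1994-11-18.
12 days remain in November 1994 after the 18th (30 − 18).
Full months from December 1994 through January 1997 contribute their day counts.
Then 27 days into February 1997.
Total: 12 + 31 + 31 + 28 + 31 + 30 + 31 + 30 + 31 + 31 + 30 + 31 + 30 + 31 + 31 + 29 + 31 + 30 + 31 + 30 + 31 + 31 + 30 + 31 + 30 + 31 + 31 + 27 = 832.

832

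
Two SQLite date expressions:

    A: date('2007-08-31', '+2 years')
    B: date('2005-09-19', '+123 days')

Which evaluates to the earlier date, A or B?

B

A = 2009-08-31.
B = 2006-01-20.
B is earlier.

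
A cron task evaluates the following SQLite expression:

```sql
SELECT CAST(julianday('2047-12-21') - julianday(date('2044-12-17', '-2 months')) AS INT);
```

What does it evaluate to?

Adding -2 months to 2044-12-17 gives 2044-10-17.
14 days remain in October 2044 after the 17th (31 − 17).
Full months from November 2044 through November 2047 contribute their day counts.
Then 21 days into December 2047.
Total: 14 + 30 + 31 + 31 + 28 + 31 + 30 + 31 + 30 + 31 + 31 + 30 + 31 + 30 + 31 + 31 + 28 + 31 + 30 + 31 + 30 + 31 + 31 + 30 + 31 + 30 + 31 + 31 + 28 + 31 + 30 + 31 + 30 + 31 + 31 + 30 + 31 + 30 + 21 = 1160.

1160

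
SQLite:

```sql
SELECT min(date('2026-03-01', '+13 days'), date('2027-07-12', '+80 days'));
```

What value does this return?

2026-03-14

date('2026-03-01', '+13 days') → 2026-03-14.
date('2027-07-12', '+80 days') → 2027-09-30.
Earlier of the two is 2026-03-14.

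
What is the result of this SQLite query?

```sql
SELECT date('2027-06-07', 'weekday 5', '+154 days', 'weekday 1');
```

`weekday 5` advances to the next Friday; 2027-06-07 is a Monday, so it moves forward to 2027-06-11.
Applying '+154 days' to 2027-06-11: counting 154 days forward gives 2027-11-12.
`weekday 1` advances to the next Monday; 2027-11-12 is a Friday, so it moves forward to 2027-11-15.

2027-11-15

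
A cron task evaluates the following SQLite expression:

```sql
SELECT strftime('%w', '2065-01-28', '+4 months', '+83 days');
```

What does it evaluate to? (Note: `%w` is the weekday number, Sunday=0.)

3

First apply '+4 months', '+83 days': 2065-01-28 → 2065-08-19.
2065-08-19 is a Wednesday; with Sunday=0 that is 3.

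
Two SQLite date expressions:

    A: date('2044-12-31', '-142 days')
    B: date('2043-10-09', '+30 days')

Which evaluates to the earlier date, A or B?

B

A = 2044-08-11.
B = 2043-11-08.
B is earlier.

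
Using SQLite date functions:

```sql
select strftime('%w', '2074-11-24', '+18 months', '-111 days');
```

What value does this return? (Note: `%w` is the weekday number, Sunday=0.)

First apply '+18 months', '-111 days': 2074-11-24 → 2076-02-03.
2076-02-03 is a Monday; with Sunday=0 that is 1.

1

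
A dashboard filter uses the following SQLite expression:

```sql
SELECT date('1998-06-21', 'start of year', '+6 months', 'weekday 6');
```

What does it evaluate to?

1998-07-04

`start of year` rewinds 1998-06-21 to 1998-01-01.
Adding +6 months to 1998-01-01 gives 1998-07-01.
`weekday 6` advances to the next Saturday; 1998-07-01 is a Wednesday, so it moves forward to 1998-07-04.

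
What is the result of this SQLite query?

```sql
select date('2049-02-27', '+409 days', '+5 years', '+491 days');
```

2056-08-15

Applying '+409 days' to 2049-02-27: counting 409 days forward gives 2050-04-12.
Adding +5 years to 2050-04-12 gives 2055-04-12.
Applying '+491 days' to 2055-04-12: counting 491 days forward gives 2056-08-15.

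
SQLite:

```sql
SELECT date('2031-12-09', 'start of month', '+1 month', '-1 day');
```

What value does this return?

2031-12-31

`start of month` rewinds 2031-12-09 to 2031-12-01.
Adding +1 month to 2031-12-01 gives 2032-01-01.
Going back 1 day from 2032-01-01 reaches 2031-12-31 (last day of December, 31 days).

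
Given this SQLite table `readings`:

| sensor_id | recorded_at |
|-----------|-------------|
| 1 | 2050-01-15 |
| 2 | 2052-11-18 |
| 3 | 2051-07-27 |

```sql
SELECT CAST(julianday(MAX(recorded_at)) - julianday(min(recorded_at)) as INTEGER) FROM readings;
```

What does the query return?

MIN = 2050-01-15, MAX = 2052-11-18.
16 days remain in January 2050 after the 15th (31 − 15).
Full months from February 2050 through October 2052 contribute their day counts.
Then 18 days into November 2052.
Total: 16 + 28 + 31 + 30 + 31 + 30 + 31 + 31 + 30 + 31 + 30 + 31 + 31 + 28 + 31 + 30 + 31 + 30 + 31 + 31 + 30 + 31 + 30 + 31 + 31 + 29 + 31 + 30 + 31 + 30 + 31 + 31 + 30 + 31 + 18 = 1038.

1038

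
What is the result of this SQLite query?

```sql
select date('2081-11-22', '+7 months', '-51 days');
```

Adding +7 months to 2081-11-22 gives 2082-06-22.
Applying '-51 days' to 2082-06-22: counting 51 days back gives 2082-05-02.

2082-05-02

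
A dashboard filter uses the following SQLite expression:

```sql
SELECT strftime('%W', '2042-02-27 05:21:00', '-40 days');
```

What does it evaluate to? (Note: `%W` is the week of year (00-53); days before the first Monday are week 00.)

First apply '-40 days': 2042-02-27 05:21:00 → 2042-01-18 05:21:00.
2042-01-18 is a Saturday. SQLite's %W counts Mondays since the year started; the result is 02.

02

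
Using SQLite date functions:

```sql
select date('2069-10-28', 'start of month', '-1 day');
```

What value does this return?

2069-09-30

`start of month` rewinds 2069-10-28 to 2069-10-01.
Going back 1 day from 2069-10-01 reaches 2069-09-30 (last day of September, 30 days).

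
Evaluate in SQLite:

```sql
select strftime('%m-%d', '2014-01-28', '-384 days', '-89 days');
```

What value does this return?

10-12

First apply '-384 days', '-89 days': 2014-01-28 → 2012-10-12.
`%m-%d` extracts the month-day: 10-12.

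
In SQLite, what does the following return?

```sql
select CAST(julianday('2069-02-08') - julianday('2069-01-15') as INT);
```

16 days remain in January 2069 after the 15th (31 − 15).
Then 8 days into February 2069.
Total: 16 + 8 = 24.

24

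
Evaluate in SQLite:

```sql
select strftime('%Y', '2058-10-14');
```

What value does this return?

2058

`%Y` extracts the 4-digit year: 2058.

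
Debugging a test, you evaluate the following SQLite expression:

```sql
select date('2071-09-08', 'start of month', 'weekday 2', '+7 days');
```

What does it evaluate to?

2071-09-08

`start of month` rewinds 2071-09-08 to 2071-09-01.
`weekday 2` advances to the next Tuesday; 2071-09-01 is already a Tuesday, so it stays at 2071-09-01.
Advancing 7 more days within September lands on 2071-09-08.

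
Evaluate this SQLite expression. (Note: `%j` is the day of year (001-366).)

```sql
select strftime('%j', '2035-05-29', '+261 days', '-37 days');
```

First apply '+261 days', '-37 days': 2035-05-29 → 2036-01-08.
Day-of-year for 2036-01-08: days since 2036-01-01 inclusive = 8, zero-padded to 008.

008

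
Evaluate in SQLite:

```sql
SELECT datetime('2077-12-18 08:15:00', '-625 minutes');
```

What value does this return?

625 minutes = 10h 25m; -625 minutes from 2077-12-18 08:15:00 is 2077-12-17 21:50:00 (crosses midnight).

2077-12-17 21:50:00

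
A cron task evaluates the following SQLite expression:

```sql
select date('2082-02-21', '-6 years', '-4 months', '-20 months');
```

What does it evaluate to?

2074-02-21

Adding -6 years to 2082-02-21 gives 2076-02-21.
Adding -4 months to 2076-02-21 gives 2075-10-21.
Adding -20 months to 2075-10-21 gives 2074-02-21.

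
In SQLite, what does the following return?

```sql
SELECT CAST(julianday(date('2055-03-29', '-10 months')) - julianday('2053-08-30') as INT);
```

Adding -10 months to 2055-03-29 gives 2054-05-29.
1 day remains in August 2053 after the 30th (31 − 30).
Full months from September 2053 through April 2054 contribute their day counts.
Then 29 days into May 2054.
Total: 1 + 30 + 31 + 30 + 31 + 31 + 28 + 31 + 30 + 29 = 272.

272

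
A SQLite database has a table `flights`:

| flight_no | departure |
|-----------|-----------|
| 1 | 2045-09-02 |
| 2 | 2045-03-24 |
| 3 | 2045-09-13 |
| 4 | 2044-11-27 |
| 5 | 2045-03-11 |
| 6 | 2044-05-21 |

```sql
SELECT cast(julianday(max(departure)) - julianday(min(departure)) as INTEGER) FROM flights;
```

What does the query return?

480

MIN = 2044-05-21, MAX = 2045-09-13.
10 days remain in May 2044 after the 21st (31 − 21).
Full months from June 2044 through August 2045 contribute their day counts.
Then 13 days into September 2045.
Total: 10 + 30 + 31 + 31 + 30 + 31 + 30 + 31 + 31 + 28 + 31 + 30 + 31 + 30 + 31 + 31 + 13 = 480.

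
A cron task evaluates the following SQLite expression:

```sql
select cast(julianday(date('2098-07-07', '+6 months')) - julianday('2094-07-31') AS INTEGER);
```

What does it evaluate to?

1621

Adding +6 months to 2098-07-07 gives 2099-01-07.
0 days remain in July 2094 after the 31st (31 − 31).
Full months from August 2094 through December 2098 contribute their day counts.
Then 7 days into January 2099.
Total: 0 + 31 + 30 + 31 + 30 + 31 + 31 + 28 + 31 + 30 + 31 + 30 + 31 + 31 + 30 + 31 + 30 + 31 + 31 + 29 + 31 + 30 + 31 + 30 + 31 + 31 + 30 + 31 + 30 + 31 + 31 + 28 + 31 + 30 + 31 + 30 + 31 + 31 + 30 + 31 + 30 + 31 + 31 + 28 + 31 + 30 + 31 + 30 + 31 + 31 + 30 + 31 + 30 + 31 + 7 = 1621.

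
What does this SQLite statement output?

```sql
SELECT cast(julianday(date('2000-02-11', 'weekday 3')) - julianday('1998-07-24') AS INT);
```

`weekday 3` advances to the next Wednesday; 2000-02-11 is a Friday, so it moves forward to 2000-02-16.
7 days remain in July 1998 after the 24th (31 − 24).
Full months from August 1998 through January 2000 contribute their day counts.
Then 16 days into February 2000.
Total: 7 + 31 + 30 + 31 + 30 + 31 + 31 + 28 + 31 + 30 + 31 + 30 + 31 + 31 + 30 + 31 + 30 + 31 + 31 + 16 = 572.

572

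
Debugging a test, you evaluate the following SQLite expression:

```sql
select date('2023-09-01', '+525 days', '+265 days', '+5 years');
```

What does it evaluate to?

Applying '+525 days' to 2023-09-01: counting 525 days forward gives 2025-02-07.
Applying '+265 days' to 2025-02-07: counting 265 days forward gives 2025-10-30.
Adding +5 years to 2025-10-30 gives 2030-10-30.

2030-10-30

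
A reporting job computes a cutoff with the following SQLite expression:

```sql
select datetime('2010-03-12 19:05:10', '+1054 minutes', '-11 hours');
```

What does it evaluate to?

2010-03-13 01:39:10

1054 minutes = 17h 34m; +1054 minutes from 2010-03-12 19:05:10 is 2010-03-13 12:39:10 (crosses midnight).
-11 hours from 2010-03-13 12:39:10 is 2010-03-13 01:39:10.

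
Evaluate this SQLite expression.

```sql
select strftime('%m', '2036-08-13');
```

08

`%m` extracts the 2-digit month (01-12): 08.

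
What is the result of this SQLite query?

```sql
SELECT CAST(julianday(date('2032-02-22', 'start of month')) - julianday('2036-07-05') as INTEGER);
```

-1616

`start of month` rewinds 2032-02-22 to 2032-02-01.
28 days remain in February 2032 after the 1st (29 − 1).
Full months from March 2032 through June 2036 contribute their day counts.
Then 5 days into July 2036.
Total: 28 + 31 + 30 + 31 + 30 + 31 + 31 + 30 + 31 + 30 + 31 + 31 + 28 + 31 + 30 + 31 + 30 + 31 + 31 + 30 + 31 + 30 + 31 + 31 + 28 + 31 + 30 + 31 + 30 + 31 + 31 + 30 + 31 + 30 + 31 + 31 + 28 + 31 + 30 + 31 + 30 + 31 + 31 + 30 + 31 + 30 + 31 + 31 + 29 + 31 + 30 + 31 + 30 + 5 = 1616.
The subtraction is earlier − later, so the result is −1616 → -1616.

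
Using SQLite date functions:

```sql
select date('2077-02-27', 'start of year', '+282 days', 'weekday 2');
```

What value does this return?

`start of year` rewinds 2077-02-27 to 2077-01-01.
Applying '+282 days' to 2077-01-01: counting 282 days forward gives 2077-10-10.
`weekday 2` advances to the next Tuesday; 2077-10-10 is a Sunday, so it moves forward to 2077-10-12.

2077-10-12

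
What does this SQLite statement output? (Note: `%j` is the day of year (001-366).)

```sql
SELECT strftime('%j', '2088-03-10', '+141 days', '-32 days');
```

179

First apply '+141 days', '-32 days': 2088-03-10 → 2088-06-27.
Day-of-year for 2088-06-27: days since 2088-01-01 inclusive = 179, zero-padded to 179.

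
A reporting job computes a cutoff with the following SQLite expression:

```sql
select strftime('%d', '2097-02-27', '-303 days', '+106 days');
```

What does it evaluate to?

14

First apply '-303 days', '+106 days': 2097-02-27 → 2096-08-14.
`%d` extracts the 2-digit day of month: 14.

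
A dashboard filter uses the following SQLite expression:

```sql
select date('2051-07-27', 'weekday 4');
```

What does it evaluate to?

2051-07-27

`weekday 4` advances to the next Thursday; 2051-07-27 is already a Thursday, so it stays at 2051-07-27.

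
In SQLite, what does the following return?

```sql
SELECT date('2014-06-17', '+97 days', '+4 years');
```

2018-09-22

Applying '+97 days' to 2014-06-17: counting 97 days forward gives 2014-09-22.
Adding +4 years to 2014-09-22 gives 2018-09-22.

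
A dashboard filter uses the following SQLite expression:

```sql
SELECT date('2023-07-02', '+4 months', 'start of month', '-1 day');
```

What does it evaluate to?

Adding +4 months to 2023-07-02 gives 2023-11-02.
`start of month` rewinds 2023-11-02 to 2023-11-01.
Going back 1 day from 2023-11-01 reaches 2023-10-31 (last day of October, 31 days).

2023-10-31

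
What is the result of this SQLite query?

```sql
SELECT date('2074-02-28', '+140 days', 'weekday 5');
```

2074-07-20

Applying '+140 days' to 2074-02-28: counting 140 days forward gives 2074-07-18.
`weekday 5` advances to the next Friday; 2074-07-18 is a Wednesday, so it moves forward to 2074-07-20.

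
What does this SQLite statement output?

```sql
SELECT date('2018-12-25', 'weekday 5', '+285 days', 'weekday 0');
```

`weekday 5` advances to the next Friday; 2018-12-25 is a Tuesday, so it moves forward to 2018-12-28.
Applying '+285 days' to 2018-12-28: counting 285 days forward gives 2019-10-09.
`weekday 0` advances to the next Sunday; 2019-10-09 is a Wednesday, so it moves forward to 2019-10-13.

2019-10-13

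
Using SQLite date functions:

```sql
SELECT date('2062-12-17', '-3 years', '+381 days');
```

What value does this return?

Adding -3 years to 2062-12-17 gives 2059-12-17.
Applying '+381 days' to 2059-12-17: counting 381 days forward gives 2061-01-01.

2061-01-01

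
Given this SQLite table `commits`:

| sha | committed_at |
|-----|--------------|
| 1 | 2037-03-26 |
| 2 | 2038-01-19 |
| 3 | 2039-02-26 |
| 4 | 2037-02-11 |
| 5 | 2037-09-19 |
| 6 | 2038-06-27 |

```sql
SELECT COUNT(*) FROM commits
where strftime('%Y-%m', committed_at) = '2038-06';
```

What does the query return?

1

Rows with year-month 2038-06: 2038-06-27 → 1.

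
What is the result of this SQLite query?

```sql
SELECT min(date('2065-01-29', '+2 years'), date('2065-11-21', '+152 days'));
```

2066-04-22

date('2065-01-29', '+2 years') → 2067-01-29.
date('2065-11-21', '+152 days') → 2066-04-22.
Earlier of the two is 2066-04-22.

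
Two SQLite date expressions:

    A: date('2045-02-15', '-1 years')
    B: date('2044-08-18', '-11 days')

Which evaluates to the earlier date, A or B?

A = 2044-02-15.
B = 2044-08-07.
A is earlier.

A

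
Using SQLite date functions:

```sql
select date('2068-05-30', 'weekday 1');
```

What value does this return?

`weekday 1` advances to the next Monday; 2068-05-30 is a Wednesday, so it moves forward to 2068-06-04.

2068-06-04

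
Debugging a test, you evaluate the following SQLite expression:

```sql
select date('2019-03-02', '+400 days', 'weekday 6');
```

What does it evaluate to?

Applying '+400 days' to 2019-03-02: counting 400 days forward gives 2020-04-05.
`weekday 6` advances to the next Saturday; 2020-04-05 is a Sunday, so it moves forward to 2020-04-11.

2020-04-11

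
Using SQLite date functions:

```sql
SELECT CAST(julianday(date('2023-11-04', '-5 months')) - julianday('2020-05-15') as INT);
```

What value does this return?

1115

Adding -5 months to 2023-11-04 gives 2023-06-04.
16 days remain in May 2020 after the 15th (31 − 15).
Full months from June 2020 through May 2023 contribute their day counts.
Then 4 days into June 2023.
Total: 16 + 30 + 31 + 31 + 30 + 31 + 30 + 31 + 31 + 28 + 31 + 30 + 31 + 30 + 31 + 31 + 30 + 31 + 30 + 31 + 31 + 28 + 31 + 30 + 31 + 30 + 31 + 31 + 30 + 31 + 30 + 31 + 31 + 28 + 31 + 30 + 31 + 4 = 1115.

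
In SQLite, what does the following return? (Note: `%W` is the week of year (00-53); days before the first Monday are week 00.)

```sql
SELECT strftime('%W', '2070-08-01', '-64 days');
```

First apply '-64 days': 2070-08-01 → 2070-05-29.
2070-05-29 is a Thursday. SQLite's %W counts Mondays since the year started; the result is 21.

21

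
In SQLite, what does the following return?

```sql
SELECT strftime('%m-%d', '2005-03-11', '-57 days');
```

01-13

First apply '-57 days': 2005-03-11 → 2005-01-13.
`%m-%d` extracts the month-day: 01-13.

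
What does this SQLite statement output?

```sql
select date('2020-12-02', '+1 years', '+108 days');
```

2022-03-20

Adding +1 year to 2020-12-02 gives 2021-12-02.
Applying '+108 days' to 2021-12-02: counting 108 days forward gives 2022-03-20.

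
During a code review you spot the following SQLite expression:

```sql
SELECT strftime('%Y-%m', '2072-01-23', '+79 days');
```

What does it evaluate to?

2072-04

First apply '+79 days': 2072-01-23 → 2072-04-11.
`%Y-%m` extracts the year-month: 2072-04.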